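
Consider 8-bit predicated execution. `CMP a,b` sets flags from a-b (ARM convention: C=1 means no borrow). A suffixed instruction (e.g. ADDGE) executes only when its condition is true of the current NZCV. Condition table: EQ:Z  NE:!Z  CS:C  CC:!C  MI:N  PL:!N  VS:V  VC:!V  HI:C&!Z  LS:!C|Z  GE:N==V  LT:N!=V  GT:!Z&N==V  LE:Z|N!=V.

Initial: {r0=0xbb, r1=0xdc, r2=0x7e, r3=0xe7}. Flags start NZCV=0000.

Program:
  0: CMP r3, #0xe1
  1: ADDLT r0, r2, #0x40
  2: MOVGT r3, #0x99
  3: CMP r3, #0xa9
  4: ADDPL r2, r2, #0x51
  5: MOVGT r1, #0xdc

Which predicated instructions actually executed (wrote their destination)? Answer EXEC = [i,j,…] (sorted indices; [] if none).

EXEC = [2]

0: ✓ CMP  NZCV=0010
1: · ADDLT
2: ✓ MOVGT  r3←0x99
3: ✓ CMP  NZCV=1000
4: · ADDPL
5: · MOVGT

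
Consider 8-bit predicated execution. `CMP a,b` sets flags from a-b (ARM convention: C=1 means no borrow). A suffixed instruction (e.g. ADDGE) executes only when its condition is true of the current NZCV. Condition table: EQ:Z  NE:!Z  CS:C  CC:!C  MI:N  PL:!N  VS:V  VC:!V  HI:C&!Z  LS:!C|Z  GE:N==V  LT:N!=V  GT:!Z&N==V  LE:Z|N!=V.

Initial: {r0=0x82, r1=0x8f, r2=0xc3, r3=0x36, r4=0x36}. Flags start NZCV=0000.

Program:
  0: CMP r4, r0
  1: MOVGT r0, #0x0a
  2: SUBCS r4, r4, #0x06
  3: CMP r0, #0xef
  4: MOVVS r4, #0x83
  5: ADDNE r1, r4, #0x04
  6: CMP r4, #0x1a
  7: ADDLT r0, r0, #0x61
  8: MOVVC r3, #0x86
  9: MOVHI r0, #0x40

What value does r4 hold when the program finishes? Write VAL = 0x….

VAL = 0x36

[0] flags=1001 → (cmp)
[1] flags=1001 GT?T → r0=0x0a
[2] flags=1001 CS?F → skip
[3] flags=0000 → (cmp)
[4] flags=0000 VS?F → skip
[5] flags=0000 NE?T → r1=0x3a
[6] flags=0010 → (cmp)
[7] flags=0010 LT?F → skip
[8] flags=0010 VC?T → r3=0x86
[9] flags=0010 HI?T → r0=0x40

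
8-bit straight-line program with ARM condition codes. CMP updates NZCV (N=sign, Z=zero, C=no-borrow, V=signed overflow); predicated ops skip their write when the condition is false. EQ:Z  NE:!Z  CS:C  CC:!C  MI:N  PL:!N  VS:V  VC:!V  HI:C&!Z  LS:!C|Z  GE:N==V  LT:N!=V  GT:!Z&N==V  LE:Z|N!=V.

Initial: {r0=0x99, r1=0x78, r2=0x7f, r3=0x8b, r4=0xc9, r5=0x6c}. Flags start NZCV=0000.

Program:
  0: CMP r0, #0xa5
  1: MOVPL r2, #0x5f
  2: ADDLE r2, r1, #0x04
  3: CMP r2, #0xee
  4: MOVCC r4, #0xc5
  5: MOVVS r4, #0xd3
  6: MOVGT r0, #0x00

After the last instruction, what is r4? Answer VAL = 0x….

0: ✓ CMP  NZCV=1000
1: · MOVPL
2: ✓ ADDLE  r2←0x7c
3: ✓ CMP  NZCV=1001
4: ✓ MOVCC  r4←0xc5
5: ✓ MOVVS  r4←0xd3
6: ✓ MOVGT  r0←0x00

VAL = 0xd3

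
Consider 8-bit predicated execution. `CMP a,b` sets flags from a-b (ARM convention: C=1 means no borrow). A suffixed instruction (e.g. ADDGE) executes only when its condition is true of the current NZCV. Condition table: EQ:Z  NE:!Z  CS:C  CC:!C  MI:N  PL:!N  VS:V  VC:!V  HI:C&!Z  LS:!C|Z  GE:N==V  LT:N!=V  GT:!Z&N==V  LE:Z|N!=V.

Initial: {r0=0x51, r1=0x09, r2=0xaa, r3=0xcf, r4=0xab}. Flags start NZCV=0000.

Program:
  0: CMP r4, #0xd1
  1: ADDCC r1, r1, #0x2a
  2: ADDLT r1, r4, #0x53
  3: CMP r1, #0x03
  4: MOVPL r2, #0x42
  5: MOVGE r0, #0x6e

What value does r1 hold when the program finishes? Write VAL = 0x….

VAL = 0xfe

[0] flags=1000 → (cmp)
[1] flags=1000 CC?T → r1=0x33
[2] flags=1000 LT?T → r1=0xfe
[3] flags=1010 → (cmp)
[4] flags=1010 PL?F → skip
[5] flags=1010 GE?F → skip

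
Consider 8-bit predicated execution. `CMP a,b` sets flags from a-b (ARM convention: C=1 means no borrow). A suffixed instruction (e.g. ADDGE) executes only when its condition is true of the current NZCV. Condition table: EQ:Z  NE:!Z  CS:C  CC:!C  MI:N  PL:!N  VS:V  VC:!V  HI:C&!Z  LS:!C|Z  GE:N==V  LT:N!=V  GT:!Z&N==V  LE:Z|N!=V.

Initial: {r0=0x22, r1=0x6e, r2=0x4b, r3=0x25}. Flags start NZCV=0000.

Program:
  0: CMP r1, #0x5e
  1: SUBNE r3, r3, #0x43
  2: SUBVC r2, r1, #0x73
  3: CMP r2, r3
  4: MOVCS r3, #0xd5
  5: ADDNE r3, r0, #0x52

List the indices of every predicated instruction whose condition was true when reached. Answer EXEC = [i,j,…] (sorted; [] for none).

EXEC = [1,2,4,5]

0: ✓ CMP  NZCV=0010
1: ✓ SUBNE  r3←0xe2
2: ✓ SUBVC  r2←0xfb
3: ✓ CMP  NZCV=0010
4: ✓ MOVCS  r3←0xd5
5: ✓ ADDNE  r3←0x74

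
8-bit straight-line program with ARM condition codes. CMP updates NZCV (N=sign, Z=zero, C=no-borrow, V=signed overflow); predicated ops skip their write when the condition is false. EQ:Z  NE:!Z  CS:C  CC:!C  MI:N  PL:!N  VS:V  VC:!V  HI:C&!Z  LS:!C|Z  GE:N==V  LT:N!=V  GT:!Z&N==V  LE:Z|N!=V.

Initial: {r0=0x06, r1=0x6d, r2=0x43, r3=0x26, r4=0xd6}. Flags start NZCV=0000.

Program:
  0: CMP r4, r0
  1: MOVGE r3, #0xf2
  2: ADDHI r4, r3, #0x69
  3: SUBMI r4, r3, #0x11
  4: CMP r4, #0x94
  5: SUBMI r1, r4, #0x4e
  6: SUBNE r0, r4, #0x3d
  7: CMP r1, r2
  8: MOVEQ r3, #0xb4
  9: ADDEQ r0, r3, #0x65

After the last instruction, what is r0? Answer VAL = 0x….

[0] flags=1010 → (cmp)
[1] flags=1010 GE?F → skip
[2] flags=1010 HI?T → r4=0x8f
[3] flags=1010 MI?T → r4=0x15
[4] flags=1001 → (cmp)
[5] flags=1001 MI?T → r1=0xc7
[6] flags=1001 NE?T → r0=0xd8
[7] flags=1010 → (cmp)
[8] flags=1010 EQ?F → skip
[9] flags=1010 EQ?F → skip

VAL = 0xd8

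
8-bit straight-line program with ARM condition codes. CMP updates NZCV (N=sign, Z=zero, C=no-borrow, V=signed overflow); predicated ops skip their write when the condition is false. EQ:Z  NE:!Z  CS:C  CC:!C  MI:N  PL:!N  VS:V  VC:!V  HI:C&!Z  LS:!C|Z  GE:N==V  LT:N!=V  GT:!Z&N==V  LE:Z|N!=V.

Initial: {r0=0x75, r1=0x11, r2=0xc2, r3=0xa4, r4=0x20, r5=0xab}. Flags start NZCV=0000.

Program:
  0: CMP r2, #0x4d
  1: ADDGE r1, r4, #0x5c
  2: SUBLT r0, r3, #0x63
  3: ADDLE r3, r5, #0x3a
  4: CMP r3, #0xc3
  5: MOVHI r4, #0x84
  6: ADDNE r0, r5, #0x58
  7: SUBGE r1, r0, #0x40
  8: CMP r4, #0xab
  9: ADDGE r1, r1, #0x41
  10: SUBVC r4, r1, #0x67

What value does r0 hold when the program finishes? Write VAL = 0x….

VAL = 0x03

[0] flags=0011 → (cmp)
[1] flags=0011 GE?F → skip
[2] flags=0011 LT?T → r0=0x41
[3] flags=0011 LE?T → r3=0xe5
[4] flags=0010 → (cmp)
[5] flags=0010 HI?T → r4=0x84
[6] flags=0010 NE?T → r0=0x03
[7] flags=0010 GE?T → r1=0xc3
[8] flags=1000 → (cmp)
[9] flags=1000 GE?F → skip
[10] flags=1000 VC?T → r4=0x5c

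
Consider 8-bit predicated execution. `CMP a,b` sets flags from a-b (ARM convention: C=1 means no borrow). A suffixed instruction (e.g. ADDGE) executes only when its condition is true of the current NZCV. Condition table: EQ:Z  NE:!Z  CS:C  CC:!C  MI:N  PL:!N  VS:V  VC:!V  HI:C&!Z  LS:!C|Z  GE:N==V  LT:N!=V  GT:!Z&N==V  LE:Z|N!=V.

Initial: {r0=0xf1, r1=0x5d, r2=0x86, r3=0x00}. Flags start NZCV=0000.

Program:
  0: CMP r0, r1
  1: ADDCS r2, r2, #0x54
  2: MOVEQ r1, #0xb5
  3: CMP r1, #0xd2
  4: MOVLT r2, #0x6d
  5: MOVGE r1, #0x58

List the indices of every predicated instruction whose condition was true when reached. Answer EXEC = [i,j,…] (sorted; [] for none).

EXEC = [1,5]

[0] flags=1010 → (cmp)
[1] flags=1010 CS?T → r2=0xda
[2] flags=1010 EQ?F → skip
[3] flags=1001 → (cmp)
[4] flags=1001 LT?F → skip
[5] flags=1001 GE?T → r1=0x58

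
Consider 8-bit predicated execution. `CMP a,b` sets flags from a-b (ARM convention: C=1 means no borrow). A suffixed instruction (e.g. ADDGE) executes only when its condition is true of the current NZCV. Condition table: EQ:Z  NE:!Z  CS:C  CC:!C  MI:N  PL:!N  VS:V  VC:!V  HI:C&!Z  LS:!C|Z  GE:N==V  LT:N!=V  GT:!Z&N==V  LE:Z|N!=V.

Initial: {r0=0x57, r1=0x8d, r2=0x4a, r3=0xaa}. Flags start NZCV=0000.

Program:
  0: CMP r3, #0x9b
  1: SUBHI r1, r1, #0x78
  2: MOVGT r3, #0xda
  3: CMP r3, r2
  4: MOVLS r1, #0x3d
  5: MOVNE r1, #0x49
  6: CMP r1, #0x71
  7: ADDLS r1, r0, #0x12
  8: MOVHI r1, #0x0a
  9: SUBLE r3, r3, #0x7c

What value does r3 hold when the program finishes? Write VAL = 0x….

VAL = 0x5e

[0] flags=0010 → (cmp)
[1] flags=0010 HI?T → r1=0x15
[2] flags=0010 GT?T → r3=0xda
[3] flags=1010 → (cmp)
[4] flags=1010 LS?F → skip
[5] flags=1010 NE?T → r1=0x49
[6] flags=1000 → (cmp)
[7] flags=1000 LS?T → r1=0x69
[8] flags=1000 HI?F → skip
[9] flags=1000 LE?T → r3=0x5e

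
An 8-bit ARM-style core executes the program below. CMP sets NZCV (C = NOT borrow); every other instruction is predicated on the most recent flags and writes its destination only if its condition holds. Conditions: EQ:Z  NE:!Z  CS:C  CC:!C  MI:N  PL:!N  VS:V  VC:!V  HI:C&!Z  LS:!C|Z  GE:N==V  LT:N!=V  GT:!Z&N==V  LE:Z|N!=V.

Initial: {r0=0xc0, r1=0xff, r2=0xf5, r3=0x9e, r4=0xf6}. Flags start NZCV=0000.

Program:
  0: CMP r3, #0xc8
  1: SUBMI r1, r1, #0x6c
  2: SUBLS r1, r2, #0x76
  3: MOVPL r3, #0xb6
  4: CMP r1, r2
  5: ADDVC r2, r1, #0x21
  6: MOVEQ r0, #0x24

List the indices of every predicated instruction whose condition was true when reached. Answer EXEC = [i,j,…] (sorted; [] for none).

[0] flags=1000 → (cmp)
[1] flags=1000 MI?T → r1=0x93
[2] flags=1000 LS?T → r1=0x7f
[3] flags=1000 PL?F → skip
[4] flags=1001 → (cmp)
[5] flags=1001 VC?F → skip
[6] flags=1001 EQ?F → skip

EXEC = [1,2]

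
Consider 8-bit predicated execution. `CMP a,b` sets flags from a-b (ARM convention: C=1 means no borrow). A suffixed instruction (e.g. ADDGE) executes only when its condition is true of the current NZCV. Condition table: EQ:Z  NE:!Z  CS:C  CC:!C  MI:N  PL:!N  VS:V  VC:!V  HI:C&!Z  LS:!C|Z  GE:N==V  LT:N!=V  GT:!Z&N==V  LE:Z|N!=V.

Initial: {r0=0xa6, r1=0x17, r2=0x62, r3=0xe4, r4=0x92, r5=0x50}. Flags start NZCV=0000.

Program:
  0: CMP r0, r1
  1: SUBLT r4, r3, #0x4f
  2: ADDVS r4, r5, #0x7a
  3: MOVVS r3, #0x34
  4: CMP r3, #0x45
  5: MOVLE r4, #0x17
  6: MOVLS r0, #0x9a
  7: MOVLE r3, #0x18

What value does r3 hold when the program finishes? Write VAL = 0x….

VAL = 0x18

[0] flags=1010 → (cmp)
[1] flags=1010 LT?T → r4=0x95
[2] flags=1010 VS?F → skip
[3] flags=1010 VS?F → skip
[4] flags=1010 → (cmp)
[5] flags=1010 LE?T → r4=0x17
[6] flags=1010 LS?F → skip
[7] flags=1010 LE?T → r3=0x18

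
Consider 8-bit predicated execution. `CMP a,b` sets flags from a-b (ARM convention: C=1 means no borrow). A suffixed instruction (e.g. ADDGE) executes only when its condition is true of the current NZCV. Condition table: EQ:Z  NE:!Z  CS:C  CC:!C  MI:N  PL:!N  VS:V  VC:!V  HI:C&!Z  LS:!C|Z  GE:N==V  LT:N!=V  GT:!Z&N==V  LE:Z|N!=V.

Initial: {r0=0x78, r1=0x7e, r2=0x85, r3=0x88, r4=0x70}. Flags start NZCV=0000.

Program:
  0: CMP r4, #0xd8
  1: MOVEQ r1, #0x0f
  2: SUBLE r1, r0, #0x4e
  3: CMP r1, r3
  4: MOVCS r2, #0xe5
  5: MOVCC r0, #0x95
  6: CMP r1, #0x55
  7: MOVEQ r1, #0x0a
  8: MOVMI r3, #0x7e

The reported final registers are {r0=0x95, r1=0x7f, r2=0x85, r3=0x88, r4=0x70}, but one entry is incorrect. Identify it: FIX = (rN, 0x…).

0: ✓ CMP  NZCV=1001
1: · MOVEQ
2: · SUBLE
3: ✓ CMP  NZCV=1001
4: · MOVCS
5: ✓ MOVCC  r0←0x95
6: ✓ CMP  NZCV=0010
7: · MOVEQ
8: · MOVMI

FIX = (r1, 0x7e)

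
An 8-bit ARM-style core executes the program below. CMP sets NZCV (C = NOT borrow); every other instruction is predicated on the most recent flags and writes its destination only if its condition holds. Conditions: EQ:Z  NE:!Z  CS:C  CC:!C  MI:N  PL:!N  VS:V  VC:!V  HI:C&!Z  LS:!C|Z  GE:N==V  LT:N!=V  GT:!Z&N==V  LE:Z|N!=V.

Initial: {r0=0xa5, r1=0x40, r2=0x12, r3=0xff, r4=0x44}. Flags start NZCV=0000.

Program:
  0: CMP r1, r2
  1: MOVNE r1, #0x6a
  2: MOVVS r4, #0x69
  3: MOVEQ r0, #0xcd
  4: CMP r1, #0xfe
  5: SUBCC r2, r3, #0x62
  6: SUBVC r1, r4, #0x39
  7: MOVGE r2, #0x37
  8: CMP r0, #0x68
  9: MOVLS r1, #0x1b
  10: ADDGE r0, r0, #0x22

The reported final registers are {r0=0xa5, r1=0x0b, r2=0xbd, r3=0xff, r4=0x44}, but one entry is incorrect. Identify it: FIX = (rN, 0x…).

0: ✓ CMP  NZCV=0010
1: ✓ MOVNE  r1←0x6a
2: · MOVVS
3: · MOVEQ
4: ✓ CMP  NZCV=0000
5: ✓ SUBCC  r2←0x9d
6: ✓ SUBVC  r1←0x0b
7: ✓ MOVGE  r2←0x37
8: ✓ CMP  NZCV=0011
9: · MOVLS
10: · ADDGE

FIX = (r2, 0x37)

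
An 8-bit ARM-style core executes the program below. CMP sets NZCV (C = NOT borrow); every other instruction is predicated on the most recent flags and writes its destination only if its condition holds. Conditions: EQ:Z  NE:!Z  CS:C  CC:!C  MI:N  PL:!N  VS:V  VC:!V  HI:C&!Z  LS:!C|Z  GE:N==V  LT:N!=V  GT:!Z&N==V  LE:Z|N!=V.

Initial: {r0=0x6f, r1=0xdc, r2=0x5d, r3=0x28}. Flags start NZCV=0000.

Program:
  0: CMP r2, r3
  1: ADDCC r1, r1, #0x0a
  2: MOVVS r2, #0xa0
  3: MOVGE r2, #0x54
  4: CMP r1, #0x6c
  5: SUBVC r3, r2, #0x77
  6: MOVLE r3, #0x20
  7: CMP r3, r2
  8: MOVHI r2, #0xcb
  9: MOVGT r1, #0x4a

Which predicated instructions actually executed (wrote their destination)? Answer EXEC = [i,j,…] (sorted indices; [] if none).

EXEC = [3,6]

[0] flags=0010 → (cmp)
[1] flags=0010 CC?F → skip
[2] flags=0010 VS?F → skip
[3] flags=0010 GE?T → r2=0x54
[4] flags=0011 → (cmp)
[5] flags=0011 VC?F → skip
[6] flags=0011 LE?T → r3=0x20
[7] flags=1000 → (cmp)
[8] flags=1000 HI?F → skip
[9] flags=1000 GT?F → skip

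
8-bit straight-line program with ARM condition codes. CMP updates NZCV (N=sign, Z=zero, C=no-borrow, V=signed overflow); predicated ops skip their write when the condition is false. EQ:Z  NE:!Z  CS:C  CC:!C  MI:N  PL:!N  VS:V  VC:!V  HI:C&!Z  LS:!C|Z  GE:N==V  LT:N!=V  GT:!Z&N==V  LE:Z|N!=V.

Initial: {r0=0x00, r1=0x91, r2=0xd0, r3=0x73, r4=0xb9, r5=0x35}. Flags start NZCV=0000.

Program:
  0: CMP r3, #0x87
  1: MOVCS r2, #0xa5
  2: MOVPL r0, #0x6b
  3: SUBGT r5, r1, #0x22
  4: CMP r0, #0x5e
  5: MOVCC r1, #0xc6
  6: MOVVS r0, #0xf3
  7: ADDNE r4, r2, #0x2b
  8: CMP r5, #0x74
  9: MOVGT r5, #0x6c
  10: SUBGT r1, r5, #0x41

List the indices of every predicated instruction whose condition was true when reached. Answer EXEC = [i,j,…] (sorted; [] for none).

0: ✓ CMP  NZCV=1001
1: · MOVCS
2: · MOVPL
3: ✓ SUBGT  r5←0x6f
4: ✓ CMP  NZCV=1000
5: ✓ MOVCC  r1←0xc6
6: · MOVVS
7: ✓ ADDNE  r4←0xfb
8: ✓ CMP  NZCV=1000
9: · MOVGT
10: · SUBGT

EXEC = [3,5,7]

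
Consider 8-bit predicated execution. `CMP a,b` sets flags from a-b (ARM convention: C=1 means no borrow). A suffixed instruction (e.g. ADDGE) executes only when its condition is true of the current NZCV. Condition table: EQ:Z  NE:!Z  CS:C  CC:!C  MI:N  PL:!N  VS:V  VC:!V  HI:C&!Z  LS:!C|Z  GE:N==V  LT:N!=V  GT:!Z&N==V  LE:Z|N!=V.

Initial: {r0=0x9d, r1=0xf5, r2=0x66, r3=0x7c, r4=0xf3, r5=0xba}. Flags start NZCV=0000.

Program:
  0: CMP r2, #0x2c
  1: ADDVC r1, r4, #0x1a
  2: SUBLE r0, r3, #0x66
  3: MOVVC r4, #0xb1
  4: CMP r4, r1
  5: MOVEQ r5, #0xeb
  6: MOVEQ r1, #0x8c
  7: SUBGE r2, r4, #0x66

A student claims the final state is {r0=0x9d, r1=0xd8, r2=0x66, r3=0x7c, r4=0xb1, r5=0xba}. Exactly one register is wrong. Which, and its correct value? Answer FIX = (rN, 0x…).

FIX = (r1, 0x0d)

0: ✓ CMP  NZCV=0010
1: ✓ ADDVC  r1←0x0d
2: · SUBLE
3: ✓ MOVVC  r4←0xb1
4: ✓ CMP  NZCV=1010
5: · MOVEQ
6: · MOVEQ
7: · SUBGE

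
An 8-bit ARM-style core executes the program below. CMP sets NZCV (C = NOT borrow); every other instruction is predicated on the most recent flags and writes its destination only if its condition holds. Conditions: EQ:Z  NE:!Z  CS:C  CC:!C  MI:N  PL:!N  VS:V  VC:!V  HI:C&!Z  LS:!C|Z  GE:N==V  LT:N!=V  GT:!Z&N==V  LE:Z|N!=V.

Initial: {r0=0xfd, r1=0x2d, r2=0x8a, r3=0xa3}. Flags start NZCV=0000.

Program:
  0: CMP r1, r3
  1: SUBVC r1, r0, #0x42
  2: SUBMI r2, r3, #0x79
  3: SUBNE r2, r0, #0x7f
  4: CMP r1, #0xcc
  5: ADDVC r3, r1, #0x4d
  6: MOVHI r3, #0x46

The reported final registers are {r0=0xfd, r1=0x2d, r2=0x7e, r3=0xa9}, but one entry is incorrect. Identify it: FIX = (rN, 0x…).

[0] flags=1001 → (cmp)
[1] flags=1001 VC?F → skip
[2] flags=1001 MI?T → r2=0x2a
[3] flags=1001 NE?T → r2=0x7e
[4] flags=0000 → (cmp)
[5] flags=0000 VC?T → r3=0x7a
[6] flags=0000 HI?F → skip

FIX = (r3, 0x7a)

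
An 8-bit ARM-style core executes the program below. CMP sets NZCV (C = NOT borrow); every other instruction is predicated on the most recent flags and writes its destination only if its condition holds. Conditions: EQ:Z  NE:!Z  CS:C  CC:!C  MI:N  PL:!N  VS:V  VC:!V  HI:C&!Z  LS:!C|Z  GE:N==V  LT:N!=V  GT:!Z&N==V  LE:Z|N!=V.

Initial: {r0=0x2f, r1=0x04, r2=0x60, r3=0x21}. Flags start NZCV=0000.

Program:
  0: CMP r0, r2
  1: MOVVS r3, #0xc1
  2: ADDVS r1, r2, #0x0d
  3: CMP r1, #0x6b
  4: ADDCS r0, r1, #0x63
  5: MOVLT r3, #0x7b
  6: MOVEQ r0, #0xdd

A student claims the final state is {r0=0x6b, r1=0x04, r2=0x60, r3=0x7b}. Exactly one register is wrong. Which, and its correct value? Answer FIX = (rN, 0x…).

[0] flags=1000 → (cmp)
[1] flags=1000 VS?F → skip
[2] flags=1000 VS?F → skip
[3] flags=1000 → (cmp)
[4] flags=1000 CS?F → skip
[5] flags=1000 LT?T → r3=0x7b
[6] flags=1000 EQ?F → skip

FIX = (r0, 0x2f)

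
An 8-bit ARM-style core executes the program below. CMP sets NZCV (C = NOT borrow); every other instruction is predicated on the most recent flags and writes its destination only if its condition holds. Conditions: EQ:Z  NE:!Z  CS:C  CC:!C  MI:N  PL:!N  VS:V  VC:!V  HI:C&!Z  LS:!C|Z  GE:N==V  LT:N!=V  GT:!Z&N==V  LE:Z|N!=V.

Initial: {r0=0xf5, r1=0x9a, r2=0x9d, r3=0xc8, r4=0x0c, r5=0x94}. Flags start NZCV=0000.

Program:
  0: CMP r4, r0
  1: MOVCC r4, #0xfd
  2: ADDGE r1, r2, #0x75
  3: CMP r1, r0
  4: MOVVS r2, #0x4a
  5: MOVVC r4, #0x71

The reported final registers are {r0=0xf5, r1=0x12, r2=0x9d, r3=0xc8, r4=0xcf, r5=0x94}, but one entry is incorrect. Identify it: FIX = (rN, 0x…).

0: ✓ CMP  NZCV=0000
1: ✓ MOVCC  r4←0xfd
2: ✓ ADDGE  r1←0x12
3: ✓ CMP  NZCV=0000
4: · MOVVS
5: ✓ MOVVC  r4←0x71

FIX = (r4, 0x71)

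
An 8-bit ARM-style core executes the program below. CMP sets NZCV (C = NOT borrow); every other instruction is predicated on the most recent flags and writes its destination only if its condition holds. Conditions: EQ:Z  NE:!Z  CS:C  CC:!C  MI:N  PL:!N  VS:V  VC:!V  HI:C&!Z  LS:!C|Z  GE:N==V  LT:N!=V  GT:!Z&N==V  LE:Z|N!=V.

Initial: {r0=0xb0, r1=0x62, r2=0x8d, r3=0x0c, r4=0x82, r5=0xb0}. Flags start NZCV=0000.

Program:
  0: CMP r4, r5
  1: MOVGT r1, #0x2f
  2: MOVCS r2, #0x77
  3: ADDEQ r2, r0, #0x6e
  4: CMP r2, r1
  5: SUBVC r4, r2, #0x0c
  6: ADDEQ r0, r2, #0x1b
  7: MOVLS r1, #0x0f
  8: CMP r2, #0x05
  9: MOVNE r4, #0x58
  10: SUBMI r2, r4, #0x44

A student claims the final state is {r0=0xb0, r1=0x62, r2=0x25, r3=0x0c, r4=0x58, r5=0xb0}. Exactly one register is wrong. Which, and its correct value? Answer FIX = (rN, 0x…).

[0] flags=1000 → (cmp)
[1] flags=1000 GT?F → skip
[2] flags=1000 CS?F → skip
[3] flags=1000 EQ?F → skip
[4] flags=0011 → (cmp)
[5] flags=0011 VC?F → skip
[6] flags=0011 EQ?F → skip
[7] flags=0011 LS?F → skip
[8] flags=1010 → (cmp)
[9] flags=1010 NE?T → r4=0x58
[10] flags=1010 MI?T → r2=0x14

FIX = (r2, 0x14)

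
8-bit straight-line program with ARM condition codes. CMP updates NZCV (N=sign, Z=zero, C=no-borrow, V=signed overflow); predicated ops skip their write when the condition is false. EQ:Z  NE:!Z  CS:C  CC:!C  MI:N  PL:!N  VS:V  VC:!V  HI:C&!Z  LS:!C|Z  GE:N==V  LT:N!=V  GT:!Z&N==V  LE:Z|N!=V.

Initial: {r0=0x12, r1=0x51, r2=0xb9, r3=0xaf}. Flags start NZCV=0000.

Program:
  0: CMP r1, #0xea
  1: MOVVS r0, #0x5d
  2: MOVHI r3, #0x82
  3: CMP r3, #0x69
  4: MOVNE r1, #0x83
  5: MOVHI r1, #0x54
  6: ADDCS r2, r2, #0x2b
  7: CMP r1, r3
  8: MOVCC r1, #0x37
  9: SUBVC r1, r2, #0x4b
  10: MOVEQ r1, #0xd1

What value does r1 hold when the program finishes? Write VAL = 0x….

VAL = 0x37

[0] flags=0000 → (cmp)
[1] flags=0000 VS?F → skip
[2] flags=0000 HI?F → skip
[3] flags=0011 → (cmp)
[4] flags=0011 NE?T → r1=0x83
[5] flags=0011 HI?T → r1=0x54
[6] flags=0011 CS?T → r2=0xe4
[7] flags=1001 → (cmp)
[8] flags=1001 CC?T → r1=0x37
[9] flags=1001 VC?F → skip
[10] flags=1001 EQ?F → skip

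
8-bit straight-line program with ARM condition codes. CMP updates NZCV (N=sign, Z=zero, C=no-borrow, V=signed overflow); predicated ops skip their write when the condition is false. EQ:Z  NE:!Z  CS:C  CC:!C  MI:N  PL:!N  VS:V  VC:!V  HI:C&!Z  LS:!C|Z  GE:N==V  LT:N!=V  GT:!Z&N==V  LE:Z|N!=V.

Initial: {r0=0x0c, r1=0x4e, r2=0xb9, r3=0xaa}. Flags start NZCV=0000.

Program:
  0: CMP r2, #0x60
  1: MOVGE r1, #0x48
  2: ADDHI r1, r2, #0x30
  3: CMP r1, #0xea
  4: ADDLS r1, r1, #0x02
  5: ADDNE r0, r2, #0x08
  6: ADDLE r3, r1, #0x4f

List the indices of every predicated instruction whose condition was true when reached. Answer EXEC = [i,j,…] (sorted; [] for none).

[0] flags=0011 → (cmp)
[1] flags=0011 GE?F → skip
[2] flags=0011 HI?T → r1=0xe9
[3] flags=1000 → (cmp)
[4] flags=1000 LS?T → r1=0xeb
[5] flags=1000 NE?T → r0=0xc1
[6] flags=1000 LE?T → r3=0x3a

EXEC = [2,4,5,6]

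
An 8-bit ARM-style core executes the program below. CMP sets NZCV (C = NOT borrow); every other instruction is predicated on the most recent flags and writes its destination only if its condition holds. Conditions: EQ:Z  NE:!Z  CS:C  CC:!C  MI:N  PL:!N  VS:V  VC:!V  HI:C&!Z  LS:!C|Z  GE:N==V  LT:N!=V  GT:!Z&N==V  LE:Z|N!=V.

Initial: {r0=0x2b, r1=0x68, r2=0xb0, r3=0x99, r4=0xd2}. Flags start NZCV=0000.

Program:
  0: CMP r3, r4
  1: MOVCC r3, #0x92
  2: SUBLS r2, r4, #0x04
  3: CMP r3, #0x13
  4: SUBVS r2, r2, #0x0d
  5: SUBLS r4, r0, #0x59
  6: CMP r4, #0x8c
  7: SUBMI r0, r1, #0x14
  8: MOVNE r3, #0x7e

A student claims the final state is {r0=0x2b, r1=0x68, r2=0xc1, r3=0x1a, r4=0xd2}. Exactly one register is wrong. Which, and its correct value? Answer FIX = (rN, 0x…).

[0] flags=1000 → (cmp)
[1] flags=1000 CC?T → r3=0x92
[2] flags=1000 LS?T → r2=0xce
[3] flags=0011 → (cmp)
[4] flags=0011 VS?T → r2=0xc1
[5] flags=0011 LS?F → skip
[6] flags=0010 → (cmp)
[7] flags=0010 MI?F → skip
[8] flags=0010 NE?T → r3=0x7e

FIX = (r3, 0x7e)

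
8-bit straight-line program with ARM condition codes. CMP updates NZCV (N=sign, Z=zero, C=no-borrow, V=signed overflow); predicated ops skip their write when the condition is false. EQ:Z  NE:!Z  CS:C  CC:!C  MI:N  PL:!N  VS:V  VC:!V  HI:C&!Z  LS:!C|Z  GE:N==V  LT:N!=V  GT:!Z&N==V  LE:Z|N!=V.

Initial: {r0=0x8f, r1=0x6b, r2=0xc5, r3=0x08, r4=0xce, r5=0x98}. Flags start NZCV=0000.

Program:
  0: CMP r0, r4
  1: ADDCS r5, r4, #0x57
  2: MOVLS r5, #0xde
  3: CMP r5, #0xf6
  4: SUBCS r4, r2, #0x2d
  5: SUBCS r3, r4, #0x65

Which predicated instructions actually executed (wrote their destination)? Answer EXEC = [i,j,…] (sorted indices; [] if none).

EXEC = [2]

[0] flags=1000 → (cmp)
[1] flags=1000 CS?F → skip
[2] flags=1000 LS?T → r5=0xde
[3] flags=1000 → (cmp)
[4] flags=1000 CS?F → skip
[5] flags=1000 CS?F → skip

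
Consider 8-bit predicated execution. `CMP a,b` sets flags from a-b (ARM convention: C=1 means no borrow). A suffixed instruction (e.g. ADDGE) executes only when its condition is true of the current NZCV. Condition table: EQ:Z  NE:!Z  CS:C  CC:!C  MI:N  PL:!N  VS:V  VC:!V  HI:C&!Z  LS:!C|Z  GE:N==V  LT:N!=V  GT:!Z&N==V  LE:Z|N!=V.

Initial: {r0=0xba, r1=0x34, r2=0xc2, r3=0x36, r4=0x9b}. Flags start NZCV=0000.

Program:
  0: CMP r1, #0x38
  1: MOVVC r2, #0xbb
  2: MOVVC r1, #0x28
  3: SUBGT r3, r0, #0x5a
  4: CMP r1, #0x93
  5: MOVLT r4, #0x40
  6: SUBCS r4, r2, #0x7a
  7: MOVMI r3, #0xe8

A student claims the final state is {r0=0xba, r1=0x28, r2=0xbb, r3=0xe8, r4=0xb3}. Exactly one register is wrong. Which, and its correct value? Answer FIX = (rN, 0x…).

FIX = (r4, 0x9b)

0: ✓ CMP  NZCV=1000
1: ✓ MOVVC  r2←0xbb
2: ✓ MOVVC  r1←0x28
3: · SUBGT
4: ✓ CMP  NZCV=1001
5: · MOVLT
6: · SUBCS
7: ✓ MOVMI  r3←0xe8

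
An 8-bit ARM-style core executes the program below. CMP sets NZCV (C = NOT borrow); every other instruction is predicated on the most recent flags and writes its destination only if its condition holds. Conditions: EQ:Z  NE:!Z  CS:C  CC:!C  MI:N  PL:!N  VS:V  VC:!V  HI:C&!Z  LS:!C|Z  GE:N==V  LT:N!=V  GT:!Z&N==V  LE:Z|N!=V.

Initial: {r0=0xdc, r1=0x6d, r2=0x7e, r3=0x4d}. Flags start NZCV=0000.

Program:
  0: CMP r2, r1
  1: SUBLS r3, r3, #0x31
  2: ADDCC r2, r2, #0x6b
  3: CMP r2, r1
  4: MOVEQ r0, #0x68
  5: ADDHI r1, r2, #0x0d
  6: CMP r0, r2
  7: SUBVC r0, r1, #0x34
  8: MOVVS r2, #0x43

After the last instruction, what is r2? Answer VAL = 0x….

[0] flags=0010 → (cmp)
[1] flags=0010 LS?F → skip
[2] flags=0010 CC?F → skip
[3] flags=0010 → (cmp)
[4] flags=0010 EQ?F → skip
[5] flags=0010 HI?T → r1=0x8b
[6] flags=0011 → (cmp)
[7] flags=0011 VC?F → skip
[8] flags=0011 VS?T → r2=0x43

VAL = 0x43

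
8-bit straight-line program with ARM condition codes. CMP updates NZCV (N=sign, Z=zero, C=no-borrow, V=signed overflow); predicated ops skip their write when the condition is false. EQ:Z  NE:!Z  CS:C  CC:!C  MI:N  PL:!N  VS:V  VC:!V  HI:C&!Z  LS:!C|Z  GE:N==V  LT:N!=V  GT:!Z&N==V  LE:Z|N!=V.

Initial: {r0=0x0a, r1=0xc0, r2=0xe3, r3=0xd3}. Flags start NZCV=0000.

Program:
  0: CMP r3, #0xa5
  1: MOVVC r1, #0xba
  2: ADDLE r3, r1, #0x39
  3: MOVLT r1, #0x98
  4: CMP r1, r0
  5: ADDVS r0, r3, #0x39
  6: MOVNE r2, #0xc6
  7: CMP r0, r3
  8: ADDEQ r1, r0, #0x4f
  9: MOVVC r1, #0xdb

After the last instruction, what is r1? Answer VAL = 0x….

VAL = 0xdb

[0] flags=0010 → (cmp)
[1] flags=0010 VC?T → r1=0xba
[2] flags=0010 LE?F → skip
[3] flags=0010 LT?F → skip
[4] flags=1010 → (cmp)
[5] flags=1010 VS?F → skip
[6] flags=1010 NE?T → r2=0xc6
[7] flags=0000 → (cmp)
[8] flags=0000 EQ?F → skip
[9] flags=0000 VC?T → r1=0xdb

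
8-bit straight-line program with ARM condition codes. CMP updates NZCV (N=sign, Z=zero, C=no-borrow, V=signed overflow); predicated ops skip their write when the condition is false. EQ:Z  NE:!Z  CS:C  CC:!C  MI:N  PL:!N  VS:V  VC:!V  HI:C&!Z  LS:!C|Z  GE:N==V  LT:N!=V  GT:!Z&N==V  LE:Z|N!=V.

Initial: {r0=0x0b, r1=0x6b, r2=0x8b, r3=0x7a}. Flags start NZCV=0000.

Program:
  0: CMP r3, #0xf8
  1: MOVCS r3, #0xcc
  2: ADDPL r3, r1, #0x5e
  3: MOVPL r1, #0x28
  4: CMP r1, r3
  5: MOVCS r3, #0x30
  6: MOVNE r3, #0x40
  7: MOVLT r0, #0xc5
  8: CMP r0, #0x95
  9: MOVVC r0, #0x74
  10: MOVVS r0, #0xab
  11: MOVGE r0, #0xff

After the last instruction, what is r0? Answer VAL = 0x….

[0] flags=1001 → (cmp)
[1] flags=1001 CS?F → skip
[2] flags=1001 PL?F → skip
[3] flags=1001 PL?F → skip
[4] flags=1000 → (cmp)
[5] flags=1000 CS?F → skip
[6] flags=1000 NE?T → r3=0x40
[7] flags=1000 LT?T → r0=0xc5
[8] flags=0010 → (cmp)
[9] flags=0010 VC?T → r0=0x74
[10] flags=0010 VS?F → skip
[11] flags=0010 GE?T → r0=0xff

VAL = 0xff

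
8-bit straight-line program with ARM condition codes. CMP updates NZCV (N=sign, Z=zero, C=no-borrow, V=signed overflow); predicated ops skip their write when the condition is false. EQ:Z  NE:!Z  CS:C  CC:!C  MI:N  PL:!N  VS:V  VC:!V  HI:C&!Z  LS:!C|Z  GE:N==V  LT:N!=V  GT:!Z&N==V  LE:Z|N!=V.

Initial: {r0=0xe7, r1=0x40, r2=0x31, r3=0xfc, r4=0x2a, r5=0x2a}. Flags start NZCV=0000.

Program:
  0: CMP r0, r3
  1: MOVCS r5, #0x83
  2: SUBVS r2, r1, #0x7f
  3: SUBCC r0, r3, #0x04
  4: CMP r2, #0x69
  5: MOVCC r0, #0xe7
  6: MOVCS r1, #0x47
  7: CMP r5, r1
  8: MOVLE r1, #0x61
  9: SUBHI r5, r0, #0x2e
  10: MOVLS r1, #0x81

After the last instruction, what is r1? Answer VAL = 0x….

0: ✓ CMP  NZCV=1000
1: · MOVCS
2: · SUBVS
3: ✓ SUBCC  r0←0xf8
4: ✓ CMP  NZCV=1000
5: ✓ MOVCC  r0←0xe7
6: · MOVCS
7: ✓ CMP  NZCV=1000
8: ✓ MOVLE  r1←0x61
9: · SUBHI
10: ✓ MOVLS  r1←0x81

VAL = 0x81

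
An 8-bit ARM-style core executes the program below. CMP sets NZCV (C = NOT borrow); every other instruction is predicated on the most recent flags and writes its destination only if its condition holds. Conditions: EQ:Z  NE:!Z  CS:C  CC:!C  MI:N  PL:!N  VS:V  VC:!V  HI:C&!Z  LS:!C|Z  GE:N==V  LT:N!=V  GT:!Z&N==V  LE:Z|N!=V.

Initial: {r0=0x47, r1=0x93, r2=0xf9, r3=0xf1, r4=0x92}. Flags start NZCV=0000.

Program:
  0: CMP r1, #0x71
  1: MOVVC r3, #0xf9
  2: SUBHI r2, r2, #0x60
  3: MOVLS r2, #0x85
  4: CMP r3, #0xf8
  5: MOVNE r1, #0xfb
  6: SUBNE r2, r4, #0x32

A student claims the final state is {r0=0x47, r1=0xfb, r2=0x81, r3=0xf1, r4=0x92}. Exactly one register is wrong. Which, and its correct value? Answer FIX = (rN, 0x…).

0: ✓ CMP  NZCV=0011
1: · MOVVC
2: ✓ SUBHI  r2←0x99
3: · MOVLS
4: ✓ CMP  NZCV=1000
5: ✓ MOVNE  r1←0xfb
6: ✓ SUBNE  r2←0x60

FIX = (r2, 0x60)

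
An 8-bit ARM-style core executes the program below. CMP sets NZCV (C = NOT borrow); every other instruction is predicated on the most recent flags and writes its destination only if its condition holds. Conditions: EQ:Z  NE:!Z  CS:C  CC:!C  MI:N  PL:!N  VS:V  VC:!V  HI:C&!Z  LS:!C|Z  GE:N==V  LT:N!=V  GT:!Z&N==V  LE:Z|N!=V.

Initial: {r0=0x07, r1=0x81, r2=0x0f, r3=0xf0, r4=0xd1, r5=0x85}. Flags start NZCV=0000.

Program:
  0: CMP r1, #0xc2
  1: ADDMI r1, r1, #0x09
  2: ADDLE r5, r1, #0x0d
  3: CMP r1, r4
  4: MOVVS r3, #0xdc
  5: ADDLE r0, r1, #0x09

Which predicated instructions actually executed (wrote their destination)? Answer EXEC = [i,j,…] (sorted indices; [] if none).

EXEC = [1,2,5]

0: ✓ CMP  NZCV=1000
1: ✓ ADDMI  r1←0x8a
2: ✓ ADDLE  r5←0x97
3: ✓ CMP  NZCV=1000
4: · MOVVS
5: ✓ ADDLE  r0←0x93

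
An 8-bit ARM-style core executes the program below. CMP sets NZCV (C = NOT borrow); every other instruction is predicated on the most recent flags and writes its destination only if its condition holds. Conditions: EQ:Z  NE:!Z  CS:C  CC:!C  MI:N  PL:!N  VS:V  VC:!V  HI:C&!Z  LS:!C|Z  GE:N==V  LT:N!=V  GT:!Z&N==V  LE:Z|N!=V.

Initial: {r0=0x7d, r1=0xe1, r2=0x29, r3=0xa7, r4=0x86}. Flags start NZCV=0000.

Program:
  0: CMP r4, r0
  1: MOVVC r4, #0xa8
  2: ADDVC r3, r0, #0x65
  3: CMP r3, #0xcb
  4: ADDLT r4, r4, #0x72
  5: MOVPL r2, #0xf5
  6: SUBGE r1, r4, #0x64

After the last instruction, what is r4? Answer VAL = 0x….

VAL = 0xf8

0: ✓ CMP  NZCV=0011
1: · MOVVC
2: · ADDVC
3: ✓ CMP  NZCV=1000
4: ✓ ADDLT  r4←0xf8
5: · MOVPL
6: · SUBGE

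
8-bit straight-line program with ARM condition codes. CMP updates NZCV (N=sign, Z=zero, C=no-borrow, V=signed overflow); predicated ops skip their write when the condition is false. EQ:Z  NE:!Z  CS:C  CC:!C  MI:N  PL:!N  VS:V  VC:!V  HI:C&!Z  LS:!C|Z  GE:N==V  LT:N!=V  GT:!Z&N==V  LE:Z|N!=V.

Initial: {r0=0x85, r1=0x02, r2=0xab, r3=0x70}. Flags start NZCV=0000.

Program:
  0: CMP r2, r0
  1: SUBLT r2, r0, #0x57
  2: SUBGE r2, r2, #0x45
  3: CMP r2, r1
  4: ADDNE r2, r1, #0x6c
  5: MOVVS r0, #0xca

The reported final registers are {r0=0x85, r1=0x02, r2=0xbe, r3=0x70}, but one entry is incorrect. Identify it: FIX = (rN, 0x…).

[0] flags=0010 → (cmp)
[1] flags=0010 LT?F → skip
[2] flags=0010 GE?T → r2=0x66
[3] flags=0010 → (cmp)
[4] flags=0010 NE?T → r2=0x6e
[5] flags=0010 VS?F → skip

FIX = (r2, 0x6e)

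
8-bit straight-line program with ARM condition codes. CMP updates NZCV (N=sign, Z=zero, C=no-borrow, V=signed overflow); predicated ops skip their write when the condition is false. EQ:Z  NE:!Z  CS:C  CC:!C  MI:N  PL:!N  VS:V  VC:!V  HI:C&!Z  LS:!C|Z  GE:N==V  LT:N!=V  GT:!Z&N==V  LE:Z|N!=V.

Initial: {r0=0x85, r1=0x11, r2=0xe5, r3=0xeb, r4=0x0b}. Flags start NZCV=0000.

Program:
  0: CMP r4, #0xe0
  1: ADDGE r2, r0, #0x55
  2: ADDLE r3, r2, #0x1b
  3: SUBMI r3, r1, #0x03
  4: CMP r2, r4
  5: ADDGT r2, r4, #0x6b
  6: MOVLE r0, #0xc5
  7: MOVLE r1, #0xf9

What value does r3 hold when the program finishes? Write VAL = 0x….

[0] flags=0000 → (cmp)
[1] flags=0000 GE?T → r2=0xda
[2] flags=0000 LE?F → skip
[3] flags=0000 MI?F → skip
[4] flags=1010 → (cmp)
[5] flags=1010 GT?F → skip
[6] flags=1010 LE?T → r0=0xc5
[7] flags=1010 LE?T → r1=0xf9

VAL = 0xeb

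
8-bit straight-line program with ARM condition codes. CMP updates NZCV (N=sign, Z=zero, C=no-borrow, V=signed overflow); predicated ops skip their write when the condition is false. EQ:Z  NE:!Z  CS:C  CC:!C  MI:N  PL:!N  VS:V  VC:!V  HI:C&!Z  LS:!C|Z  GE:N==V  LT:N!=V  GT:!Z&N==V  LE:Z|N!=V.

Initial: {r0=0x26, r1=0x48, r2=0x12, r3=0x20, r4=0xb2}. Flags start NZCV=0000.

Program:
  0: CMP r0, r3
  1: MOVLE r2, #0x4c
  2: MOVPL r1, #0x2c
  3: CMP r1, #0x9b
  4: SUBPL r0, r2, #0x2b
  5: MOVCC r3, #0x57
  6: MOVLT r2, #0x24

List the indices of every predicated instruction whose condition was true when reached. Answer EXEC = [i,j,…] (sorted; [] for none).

EXEC = [2,5]

0: ✓ CMP  NZCV=0010
1: · MOVLE
2: ✓ MOVPL  r1←0x2c
3: ✓ CMP  NZCV=1001
4: · SUBPL
5: ✓ MOVCC  r3←0x57
6: · MOVLT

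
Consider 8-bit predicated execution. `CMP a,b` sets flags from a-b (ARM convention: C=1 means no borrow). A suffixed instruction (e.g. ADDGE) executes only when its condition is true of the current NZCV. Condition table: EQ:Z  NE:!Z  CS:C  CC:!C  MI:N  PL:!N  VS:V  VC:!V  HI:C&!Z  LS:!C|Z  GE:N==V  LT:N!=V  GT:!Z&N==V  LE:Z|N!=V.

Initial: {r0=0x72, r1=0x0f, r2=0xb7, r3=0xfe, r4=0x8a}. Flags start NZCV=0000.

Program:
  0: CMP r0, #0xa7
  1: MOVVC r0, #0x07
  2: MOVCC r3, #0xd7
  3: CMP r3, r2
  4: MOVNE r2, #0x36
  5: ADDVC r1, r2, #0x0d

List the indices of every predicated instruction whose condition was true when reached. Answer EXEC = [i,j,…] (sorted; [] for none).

EXEC = [2,4,5]

0: ✓ CMP  NZCV=1001
1: · MOVVC
2: ✓ MOVCC  r3←0xd7
3: ✓ CMP  NZCV=0010
4: ✓ MOVNE  r2←0x36
5: ✓ ADDVC  r1←0x43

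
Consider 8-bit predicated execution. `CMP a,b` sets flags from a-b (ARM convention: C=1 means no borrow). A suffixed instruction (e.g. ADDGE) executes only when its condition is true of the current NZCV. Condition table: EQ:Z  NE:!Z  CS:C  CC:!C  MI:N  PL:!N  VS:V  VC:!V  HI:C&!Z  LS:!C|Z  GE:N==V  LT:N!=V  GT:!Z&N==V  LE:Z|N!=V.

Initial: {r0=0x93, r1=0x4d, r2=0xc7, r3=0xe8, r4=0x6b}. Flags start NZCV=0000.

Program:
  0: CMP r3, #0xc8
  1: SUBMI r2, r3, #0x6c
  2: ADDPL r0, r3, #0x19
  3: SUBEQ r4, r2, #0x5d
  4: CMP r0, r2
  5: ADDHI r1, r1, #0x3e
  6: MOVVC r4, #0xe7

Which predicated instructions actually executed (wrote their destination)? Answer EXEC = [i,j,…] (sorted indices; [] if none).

[0] flags=0010 → (cmp)
[1] flags=0010 MI?F → skip
[2] flags=0010 PL?T → r0=0x01
[3] flags=0010 EQ?F → skip
[4] flags=0000 → (cmp)
[5] flags=0000 HI?F → skip
[6] flags=0000 VC?T → r4=0xe7

EXEC = [2,6]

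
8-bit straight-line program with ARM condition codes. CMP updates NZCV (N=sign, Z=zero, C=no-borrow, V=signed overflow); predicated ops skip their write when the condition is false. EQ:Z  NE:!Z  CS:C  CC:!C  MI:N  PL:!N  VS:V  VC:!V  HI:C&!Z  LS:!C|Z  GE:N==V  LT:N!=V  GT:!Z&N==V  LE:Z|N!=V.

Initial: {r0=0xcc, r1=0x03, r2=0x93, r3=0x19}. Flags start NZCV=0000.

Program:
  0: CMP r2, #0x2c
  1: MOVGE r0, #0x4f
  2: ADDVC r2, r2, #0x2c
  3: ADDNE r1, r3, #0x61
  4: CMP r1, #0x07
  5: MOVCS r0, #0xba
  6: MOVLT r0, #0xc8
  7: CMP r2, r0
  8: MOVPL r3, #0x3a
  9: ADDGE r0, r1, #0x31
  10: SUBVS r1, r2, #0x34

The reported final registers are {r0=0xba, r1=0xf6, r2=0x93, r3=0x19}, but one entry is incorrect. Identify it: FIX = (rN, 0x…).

FIX = (r1, 0x7a)

[0] flags=0011 → (cmp)
[1] flags=0011 GE?F → skip
[2] flags=0011 VC?F → skip
[3] flags=0011 NE?T → r1=0x7a
[4] flags=0010 → (cmp)
[5] flags=0010 CS?T → r0=0xba
[6] flags=0010 LT?F → skip
[7] flags=1000 → (cmp)
[8] flags=1000 PL?F → skip
[9] flags=1000 GE?F → skip
[10] flags=1000 VS?F → skip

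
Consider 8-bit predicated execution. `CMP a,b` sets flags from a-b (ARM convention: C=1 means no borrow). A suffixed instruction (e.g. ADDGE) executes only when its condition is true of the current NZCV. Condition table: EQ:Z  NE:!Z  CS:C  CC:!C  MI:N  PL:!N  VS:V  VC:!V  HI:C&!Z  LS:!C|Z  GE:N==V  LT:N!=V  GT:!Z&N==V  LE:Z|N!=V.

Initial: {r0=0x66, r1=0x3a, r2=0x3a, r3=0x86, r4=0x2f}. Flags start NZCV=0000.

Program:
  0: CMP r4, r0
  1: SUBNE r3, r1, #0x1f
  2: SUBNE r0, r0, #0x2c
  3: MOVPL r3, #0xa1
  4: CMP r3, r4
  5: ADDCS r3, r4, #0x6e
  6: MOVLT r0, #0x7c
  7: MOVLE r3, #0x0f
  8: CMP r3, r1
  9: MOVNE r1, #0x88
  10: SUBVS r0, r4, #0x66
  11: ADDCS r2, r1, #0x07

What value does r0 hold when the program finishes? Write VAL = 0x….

VAL = 0x7c

[0] flags=1000 → (cmp)
[1] flags=1000 NE?T → r3=0x1b
[2] flags=1000 NE?T → r0=0x3a
[3] flags=1000 PL?F → skip
[4] flags=1000 → (cmp)
[5] flags=1000 CS?F → skip
[6] flags=1000 LT?T → r0=0x7c
[7] flags=1000 LE?T → r3=0x0f
[8] flags=1000 → (cmp)
[9] flags=1000 NE?T → r1=0x88
[10] flags=1000 VS?F → skip
[11] flags=1000 CS?F → skip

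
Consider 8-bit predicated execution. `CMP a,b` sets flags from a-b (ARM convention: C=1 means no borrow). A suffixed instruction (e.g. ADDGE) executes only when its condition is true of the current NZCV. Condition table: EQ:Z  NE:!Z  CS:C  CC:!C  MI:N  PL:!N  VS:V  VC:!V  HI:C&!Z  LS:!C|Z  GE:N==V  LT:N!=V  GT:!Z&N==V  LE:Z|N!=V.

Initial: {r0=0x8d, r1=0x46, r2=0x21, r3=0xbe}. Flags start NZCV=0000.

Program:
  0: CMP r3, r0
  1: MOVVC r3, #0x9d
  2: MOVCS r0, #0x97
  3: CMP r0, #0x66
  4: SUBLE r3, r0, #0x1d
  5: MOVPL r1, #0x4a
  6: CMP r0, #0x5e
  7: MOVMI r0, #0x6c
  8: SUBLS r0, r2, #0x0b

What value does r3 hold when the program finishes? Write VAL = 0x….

0: ✓ CMP  NZCV=0010
1: ✓ MOVVC  r3←0x9d
2: ✓ MOVCS  r0←0x97
3: ✓ CMP  NZCV=0011
4: ✓ SUBLE  r3←0x7a
5: ✓ MOVPL  r1←0x4a
6: ✓ CMP  NZCV=0011
7: · MOVMI
8: · SUBLS

VAL = 0x7a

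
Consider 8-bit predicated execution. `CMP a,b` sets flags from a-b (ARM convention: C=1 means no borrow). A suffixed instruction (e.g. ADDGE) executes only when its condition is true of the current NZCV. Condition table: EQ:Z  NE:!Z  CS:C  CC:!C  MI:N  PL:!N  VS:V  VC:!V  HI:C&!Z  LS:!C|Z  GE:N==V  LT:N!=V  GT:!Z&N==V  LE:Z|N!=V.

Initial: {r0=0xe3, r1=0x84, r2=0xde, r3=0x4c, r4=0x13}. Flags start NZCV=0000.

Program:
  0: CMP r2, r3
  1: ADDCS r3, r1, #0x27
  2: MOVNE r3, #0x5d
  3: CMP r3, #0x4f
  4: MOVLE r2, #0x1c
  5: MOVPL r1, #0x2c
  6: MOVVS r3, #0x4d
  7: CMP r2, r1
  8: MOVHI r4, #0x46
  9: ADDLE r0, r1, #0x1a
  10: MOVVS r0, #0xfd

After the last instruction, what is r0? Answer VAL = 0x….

VAL = 0x46

[0] flags=1010 → (cmp)
[1] flags=1010 CS?T → r3=0xab
[2] flags=1010 NE?T → r3=0x5d
[3] flags=0010 → (cmp)
[4] flags=0010 LE?F → skip
[5] flags=0010 PL?T → r1=0x2c
[6] flags=0010 VS?F → skip
[7] flags=1010 → (cmp)
[8] flags=1010 HI?T → r4=0x46
[9] flags=1010 LE?T → r0=0x46
[10] flags=1010 VS?F → skip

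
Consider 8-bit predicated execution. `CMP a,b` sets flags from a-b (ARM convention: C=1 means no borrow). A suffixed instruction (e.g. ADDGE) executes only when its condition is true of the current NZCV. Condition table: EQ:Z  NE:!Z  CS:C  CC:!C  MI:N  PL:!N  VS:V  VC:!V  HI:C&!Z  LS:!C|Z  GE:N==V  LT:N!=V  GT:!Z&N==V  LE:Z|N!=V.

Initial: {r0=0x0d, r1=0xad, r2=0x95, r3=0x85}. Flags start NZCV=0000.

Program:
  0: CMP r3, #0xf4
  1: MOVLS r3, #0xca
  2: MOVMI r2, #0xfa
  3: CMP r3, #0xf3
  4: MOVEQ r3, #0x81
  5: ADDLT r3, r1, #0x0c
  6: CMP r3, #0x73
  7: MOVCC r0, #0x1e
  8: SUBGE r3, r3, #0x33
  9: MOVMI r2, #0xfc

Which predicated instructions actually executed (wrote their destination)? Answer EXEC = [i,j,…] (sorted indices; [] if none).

EXEC = [1,2,5]

0: ✓ CMP  NZCV=1000
1: ✓ MOVLS  r3←0xca
2: ✓ MOVMI  r2←0xfa
3: ✓ CMP  NZCV=1000
4: · MOVEQ
5: ✓ ADDLT  r3←0xb9
6: ✓ CMP  NZCV=0011
7: · MOVCC
8: · SUBGE
9: · MOVMI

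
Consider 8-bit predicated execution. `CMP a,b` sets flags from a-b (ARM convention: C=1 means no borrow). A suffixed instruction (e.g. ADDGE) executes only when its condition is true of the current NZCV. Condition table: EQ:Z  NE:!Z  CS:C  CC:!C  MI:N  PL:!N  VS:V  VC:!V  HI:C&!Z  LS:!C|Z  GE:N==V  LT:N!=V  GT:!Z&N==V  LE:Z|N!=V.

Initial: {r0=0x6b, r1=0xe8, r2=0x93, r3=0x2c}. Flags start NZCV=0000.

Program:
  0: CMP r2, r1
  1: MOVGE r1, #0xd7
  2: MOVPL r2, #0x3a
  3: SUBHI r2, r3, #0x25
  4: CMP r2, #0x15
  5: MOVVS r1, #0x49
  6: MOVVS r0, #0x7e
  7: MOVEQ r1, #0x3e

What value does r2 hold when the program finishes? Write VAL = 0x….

VAL = 0x93

[0] flags=1000 → (cmp)
[1] flags=1000 GE?F → skip
[2] flags=1000 PL?F → skip
[3] flags=1000 HI?F → skip
[4] flags=0011 → (cmp)
[5] flags=0011 VS?T → r1=0x49
[6] flags=0011 VS?T → r0=0x7e
[7] flags=0011 EQ?F → skip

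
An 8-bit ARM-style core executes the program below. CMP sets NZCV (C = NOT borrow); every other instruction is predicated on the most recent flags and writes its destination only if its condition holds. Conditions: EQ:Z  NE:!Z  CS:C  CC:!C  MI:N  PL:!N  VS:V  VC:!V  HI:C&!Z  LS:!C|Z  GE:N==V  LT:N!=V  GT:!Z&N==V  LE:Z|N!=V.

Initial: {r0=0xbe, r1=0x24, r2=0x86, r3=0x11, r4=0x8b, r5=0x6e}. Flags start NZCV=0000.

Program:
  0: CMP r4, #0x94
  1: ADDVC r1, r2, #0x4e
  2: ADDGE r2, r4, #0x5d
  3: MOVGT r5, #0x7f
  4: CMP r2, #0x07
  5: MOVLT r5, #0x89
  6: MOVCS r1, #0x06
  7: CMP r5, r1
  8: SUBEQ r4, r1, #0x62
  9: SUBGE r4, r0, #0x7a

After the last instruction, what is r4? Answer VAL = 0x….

0: ✓ CMP  NZCV=1000
1: ✓ ADDVC  r1←0xd4
2: · ADDGE
3: · MOVGT
4: ✓ CMP  NZCV=0011
5: ✓ MOVLT  r5←0x89
6: ✓ MOVCS  r1←0x06
7: ✓ CMP  NZCV=1010
8: · SUBEQ
9: · SUBGE

VAL = 0x8b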